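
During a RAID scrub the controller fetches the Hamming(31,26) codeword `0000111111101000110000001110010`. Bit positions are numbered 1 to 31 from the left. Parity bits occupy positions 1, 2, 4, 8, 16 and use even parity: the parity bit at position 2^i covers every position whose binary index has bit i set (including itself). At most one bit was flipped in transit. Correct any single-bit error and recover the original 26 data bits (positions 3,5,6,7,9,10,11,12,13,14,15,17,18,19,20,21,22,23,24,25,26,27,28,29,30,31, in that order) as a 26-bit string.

s1: b1⊕b3⊕b5⊕b7⊕b9⊕b11⊕b13⊕b15⊕b17⊕b19⊕b21⊕b23⊕b25⊕b27⊕b29⊕b31 = 0⊕0⊕1⊕1⊕1⊕1⊕1⊕0⊕1⊕0⊕0⊕0⊕1⊕1⊕0⊕0 = 0
s2: b2⊕b3⊕b6⊕b7⊕b10⊕b11⊕b14⊕b15⊕b18⊕b19⊕b22⊕b23⊕b26⊕b27⊕b30⊕b31 = 0⊕0⊕1⊕1⊕1⊕1⊕0⊕0⊕1⊕0⊕0⊕0⊕1⊕1⊕1⊕0 = 0
s4: b4⊕b5⊕b6⊕b7⊕b12⊕b13⊕b14⊕b15⊕b20⊕b21⊕b22⊕b23⊕b28⊕b29⊕b30⊕b31 = 0⊕1⊕1⊕1⊕0⊕1⊕0⊕0⊕0⊕0⊕0⊕0⊕0⊕0⊕1⊕0 = 1
s8: b8⊕b9⊕b10⊕b11⊕b12⊕b13⊕b14⊕b15⊕b24⊕b25⊕b26⊕b27⊕b28⊕b29⊕b30⊕b31 = 1⊕1⊕1⊕1⊕0⊕1⊕0⊕0⊕0⊕1⊕1⊕1⊕0⊕0⊕1⊕0 = 1
s16: b16⊕b17⊕b18⊕b19⊕b20⊕b21⊕b22⊕b23⊕b24⊕b25⊕b26⊕b27⊕b28⊕b29⊕b30⊕b31 = 0⊕1⊕1⊕0⊕0⊕0⊕0⊕0⊕0⊕1⊕1⊕1⊕0⊕0⊕1⊕0 = 0
Syndrome (s16...s1) = 01100 → position 12.
Flip bit 12: corrected codeword = 0000111111111000110000001110010
Data bits at positions 3,5,6,7,9,10,11,12,13,14,15,17,18,19,20,21,22,23,24,25,26,27,28,29,30,31: 01111111100110000001110010

01111111100110000001110010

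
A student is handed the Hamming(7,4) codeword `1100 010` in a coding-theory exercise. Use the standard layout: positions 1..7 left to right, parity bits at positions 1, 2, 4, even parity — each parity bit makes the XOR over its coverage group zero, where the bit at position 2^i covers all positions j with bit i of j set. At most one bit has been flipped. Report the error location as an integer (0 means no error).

5

s1: b1⊕b3⊕b5⊕b7 = 1⊕0⊕0⊕0 = 1
s2: b2⊕b3⊕b6⊕b7 = 1⊕0⊕1⊕0 = 0
s4: b4⊕b5⊕b6⊕b7 = 0⊕0⊕1⊕0 = 1
Syndrome (s4...s1) = 101 → position 5.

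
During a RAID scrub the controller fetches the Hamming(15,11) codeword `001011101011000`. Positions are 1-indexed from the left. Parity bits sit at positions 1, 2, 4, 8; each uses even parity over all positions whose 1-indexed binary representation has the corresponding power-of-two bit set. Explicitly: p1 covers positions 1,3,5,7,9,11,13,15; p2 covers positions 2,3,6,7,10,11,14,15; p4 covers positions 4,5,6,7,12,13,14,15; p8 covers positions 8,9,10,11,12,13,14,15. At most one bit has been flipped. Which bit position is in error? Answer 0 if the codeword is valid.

9

s1: b1⊕b3⊕b5⊕b7⊕b9⊕b11⊕b13⊕b15 = 0⊕1⊕1⊕1⊕1⊕1⊕0⊕0 = 1
s2: b2⊕b3⊕b6⊕b7⊕b10⊕b11⊕b14⊕b15 = 0⊕1⊕1⊕1⊕0⊕1⊕0⊕0 = 0
s4: b4⊕b5⊕b6⊕b7⊕b12⊕b13⊕b14⊕b15 = 0⊕1⊕1⊕1⊕1⊕0⊕0⊕0 = 0
s8: b8⊕b9⊕b10⊕b11⊕b12⊕b13⊕b14⊕b15 = 0⊕1⊕0⊕1⊕1⊕0⊕0⊕0 = 1
Syndrome (s8...s1) = 1001 → position 9.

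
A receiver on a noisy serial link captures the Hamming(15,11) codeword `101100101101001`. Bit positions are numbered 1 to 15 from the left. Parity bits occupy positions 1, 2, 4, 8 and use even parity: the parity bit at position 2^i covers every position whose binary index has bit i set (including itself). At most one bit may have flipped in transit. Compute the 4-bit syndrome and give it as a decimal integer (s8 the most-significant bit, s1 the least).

s1: b1⊕b3⊕b5⊕b7⊕b9⊕b11⊕b13⊕b15 = 1⊕1⊕0⊕1⊕1⊕0⊕0⊕1 = 1
s2: b2⊕b3⊕b6⊕b7⊕b10⊕b11⊕b14⊕b15 = 0⊕1⊕0⊕1⊕1⊕0⊕0⊕1 = 0
s4: b4⊕b5⊕b6⊕b7⊕b12⊕b13⊕b14⊕b15 = 1⊕0⊕0⊕1⊕1⊕0⊕0⊕1 = 0
s8: b8⊕b9⊕b10⊕b11⊕b12⊕b13⊕b14⊕b15 = 0⊕1⊕1⊕0⊕1⊕0⊕0⊕1 = 0
Syndrome (s8...s1) = 0001 → position 1.

1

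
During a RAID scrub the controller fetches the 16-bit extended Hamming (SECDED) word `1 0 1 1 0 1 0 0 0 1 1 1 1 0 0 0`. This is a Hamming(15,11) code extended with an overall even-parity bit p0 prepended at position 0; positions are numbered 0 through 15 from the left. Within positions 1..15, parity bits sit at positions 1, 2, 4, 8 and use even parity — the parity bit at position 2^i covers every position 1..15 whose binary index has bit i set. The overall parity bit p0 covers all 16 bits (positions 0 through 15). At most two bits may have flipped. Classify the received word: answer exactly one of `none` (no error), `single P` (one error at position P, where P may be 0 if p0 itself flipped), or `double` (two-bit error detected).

s1: b1⊕b3⊕b5⊕b7⊕b9⊕b11⊕b13⊕b15 = 0⊕1⊕1⊕0⊕1⊕1⊕0⊕0 = 0
s2: b2⊕b3⊕b6⊕b7⊕b10⊕b11⊕b14⊕b15 = 1⊕1⊕0⊕0⊕1⊕1⊕0⊕0 = 0
s4: b4⊕b5⊕b6⊕b7⊕b12⊕b13⊕b14⊕b15 = 0⊕1⊕0⊕0⊕1⊕0⊕0⊕0 = 0
s8: b8⊕b9⊕b10⊕b11⊕b12⊕b13⊕b14⊕b15 = 0⊕1⊕1⊕1⊕1⊕0⊕0⊕0 = 0
Syndrome (s8...s1) = 0000 → position 0 (no error).
Overall parity (XOR of all 16 bits, including p0): 1⊕0⊕1⊕1⊕0⊕1⊕0⊕0⊕0⊕1⊕1⊕1⊕1⊕0⊕0⊕0 = 0
Overall=0, syndrome position=0 → no error.

none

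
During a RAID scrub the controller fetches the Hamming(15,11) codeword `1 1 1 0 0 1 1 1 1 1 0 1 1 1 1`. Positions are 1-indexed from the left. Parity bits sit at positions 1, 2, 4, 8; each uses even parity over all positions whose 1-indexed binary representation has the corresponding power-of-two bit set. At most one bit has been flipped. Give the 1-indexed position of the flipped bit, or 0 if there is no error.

s1: b1⊕b3⊕b5⊕b7⊕b9⊕b11⊕b13⊕b15 = 1⊕1⊕0⊕1⊕1⊕0⊕1⊕1 = 0
s2: b2⊕b3⊕b6⊕b7⊕b10⊕b11⊕b14⊕b15 = 1⊕1⊕1⊕1⊕1⊕0⊕1⊕1 = 1
s4: b4⊕b5⊕b6⊕b7⊕b12⊕b13⊕b14⊕b15 = 0⊕0⊕1⊕1⊕1⊕1⊕1⊕1 = 0
s8: b8⊕b9⊕b10⊕b11⊕b12⊕b13⊕b14⊕b15 = 1⊕1⊕1⊕0⊕1⊕1⊕1⊕1 = 1
Syndrome (s8...s1) = 1010 → position 10.

10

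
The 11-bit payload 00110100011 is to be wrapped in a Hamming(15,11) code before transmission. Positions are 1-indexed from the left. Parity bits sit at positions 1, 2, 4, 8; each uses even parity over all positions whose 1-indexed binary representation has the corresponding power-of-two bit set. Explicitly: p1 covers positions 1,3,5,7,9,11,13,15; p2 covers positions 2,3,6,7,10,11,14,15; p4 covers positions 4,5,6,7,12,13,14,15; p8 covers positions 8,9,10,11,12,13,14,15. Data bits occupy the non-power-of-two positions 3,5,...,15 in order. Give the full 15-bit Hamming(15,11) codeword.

010001110100011

Place data bits at non-power-of-two positions: b3=0, b5=0, b6=1, b7=1, b9=0, b10=1, b11=0, b12=0, b13=0, b14=1, b15=1.
p1 = XOR of data positions {3,5,7,9,11,13,15} = 0⊕0⊕1⊕0⊕0⊕0⊕1 = 0
p2 = XOR of data positions {3,6,7,10,11,14,15} = 0⊕1⊕1⊕1⊕0⊕1⊕1 = 1
p4 = XOR of data positions {5,6,7,12,13,14,15} = 0⊕1⊕1⊕0⊕0⊕1⊕1 = 0
p8 = XOR of data positions {9,10,11,12,13,14,15} = 0⊕1⊕0⊕0⊕0⊕1⊕1 = 1
Codeword b1..b15 = 010001110100011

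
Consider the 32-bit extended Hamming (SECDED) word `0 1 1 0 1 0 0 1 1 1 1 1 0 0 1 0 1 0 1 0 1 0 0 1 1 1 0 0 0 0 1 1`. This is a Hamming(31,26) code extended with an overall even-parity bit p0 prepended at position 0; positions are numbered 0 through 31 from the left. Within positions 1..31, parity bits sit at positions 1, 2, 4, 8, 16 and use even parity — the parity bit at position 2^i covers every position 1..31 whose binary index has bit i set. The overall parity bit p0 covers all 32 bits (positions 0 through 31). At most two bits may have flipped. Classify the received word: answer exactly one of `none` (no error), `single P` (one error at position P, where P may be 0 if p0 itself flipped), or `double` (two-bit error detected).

single 15

s1: b1⊕b3⊕b5⊕b7⊕b9⊕b11⊕b13⊕b15⊕b17⊕b19⊕b21⊕b23⊕b25⊕b27⊕b29⊕b31 = 1⊕0⊕0⊕1⊕1⊕1⊕0⊕0⊕0⊕0⊕0⊕1⊕1⊕0⊕0⊕1 = 1
s2: b2⊕b3⊕b6⊕b7⊕b10⊕b11⊕b14⊕b15⊕b18⊕b19⊕b22⊕b23⊕b26⊕b27⊕b30⊕b31 = 1⊕0⊕0⊕1⊕1⊕1⊕1⊕0⊕1⊕0⊕0⊕1⊕0⊕0⊕1⊕1 = 1
s4: b4⊕b5⊕b6⊕b7⊕b12⊕b13⊕b14⊕b15⊕b20⊕b21⊕b22⊕b23⊕b28⊕b29⊕b30⊕b31 = 1⊕0⊕0⊕1⊕0⊕0⊕1⊕0⊕1⊕0⊕0⊕1⊕0⊕0⊕1⊕1 = 1
s8: b8⊕b9⊕b10⊕b11⊕b12⊕b13⊕b14⊕b15⊕b24⊕b25⊕b26⊕b27⊕b28⊕b29⊕b30⊕b31 = 1⊕1⊕1⊕1⊕0⊕0⊕1⊕0⊕1⊕1⊕0⊕0⊕0⊕0⊕1⊕1 = 1
s16: b16⊕b17⊕b18⊕b19⊕b20⊕b21⊕b22⊕b23⊕b24⊕b25⊕b26⊕b27⊕b28⊕b29⊕b30⊕b31 = 1⊕0⊕1⊕0⊕1⊕0⊕0⊕1⊕1⊕1⊕0⊕0⊕0⊕0⊕1⊕1 = 0
Syndrome (s16...s1) = 01111 → position 15.
Overall parity (XOR of all 32 bits, including p0): 0⊕1⊕1⊕0⊕1⊕0⊕0⊕1⊕1⊕1⊕1⊕1⊕0⊕0⊕1⊕0⊕1⊕0⊕1⊕0⊕1⊕0⊕0⊕1⊕1⊕1⊕0⊕0⊕0⊕0⊕1⊕1 = 1
Overall=1, syndrome position=15 → single-bit error at position 15.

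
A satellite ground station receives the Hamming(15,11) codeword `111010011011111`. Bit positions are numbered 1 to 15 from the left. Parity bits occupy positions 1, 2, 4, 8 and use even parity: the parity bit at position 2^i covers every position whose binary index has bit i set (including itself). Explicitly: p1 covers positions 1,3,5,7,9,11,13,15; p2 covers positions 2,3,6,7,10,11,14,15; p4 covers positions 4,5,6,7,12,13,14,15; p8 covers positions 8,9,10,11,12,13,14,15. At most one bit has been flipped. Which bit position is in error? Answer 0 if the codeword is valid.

s1: b1⊕b3⊕b5⊕b7⊕b9⊕b11⊕b13⊕b15 = 1⊕1⊕1⊕0⊕1⊕1⊕1⊕1 = 1
s2: b2⊕b3⊕b6⊕b7⊕b10⊕b11⊕b14⊕b15 = 1⊕1⊕0⊕0⊕0⊕1⊕1⊕1 = 1
s4: b4⊕b5⊕b6⊕b7⊕b12⊕b13⊕b14⊕b15 = 0⊕1⊕0⊕0⊕1⊕1⊕1⊕1 = 1
s8: b8⊕b9⊕b10⊕b11⊕b12⊕b13⊕b14⊕b15 = 1⊕1⊕0⊕1⊕1⊕1⊕1⊕1 = 1
Syndrome (s8...s1) = 1111 → position 15.

15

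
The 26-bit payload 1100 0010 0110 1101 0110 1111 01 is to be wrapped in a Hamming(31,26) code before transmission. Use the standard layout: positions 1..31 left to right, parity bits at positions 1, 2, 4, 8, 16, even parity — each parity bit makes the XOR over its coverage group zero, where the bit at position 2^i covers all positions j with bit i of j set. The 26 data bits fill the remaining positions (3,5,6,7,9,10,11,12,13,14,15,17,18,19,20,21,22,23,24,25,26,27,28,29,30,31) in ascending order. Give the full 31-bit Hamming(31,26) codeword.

0010100100100110011010110111101

Place data bits at non-power-of-two positions: b3=1, b5=1, b6=0, b7=0, b9=0, b10=0, b11=1, b12=0, b13=0, b14=1, b15=1, b17=0, b18=1, b19=1, b20=0, b21=1, b22=0, b23=1, b24=1, b25=0, b26=1, b27=1, b28=1, b29=1, b30=0, b31=1.
p1 = XOR of data positions {3,5,7,9,11,13,15,17,19,21,23,25,27,29,31} = 1⊕1⊕0⊕0⊕1⊕0⊕1⊕0⊕1⊕1⊕1⊕0⊕1⊕1⊕1 = 0
p2 = XOR of data positions {3,6,7,10,11,14,15,18,19,22,23,26,27,30,31} = 1⊕0⊕0⊕0⊕1⊕1⊕1⊕1⊕1⊕0⊕1⊕1⊕1⊕0⊕1 = 0
p4 = XOR of data positions {5,6,7,12,13,14,15,20,21,22,23,28,29,30,31} = 1⊕0⊕0⊕0⊕0⊕1⊕1⊕0⊕1⊕0⊕1⊕1⊕1⊕0⊕1 = 0
p8 = XOR of data positions {9,10,11,12,13,14,15,24,25,26,27,28,29,30,31} = 0⊕0⊕1⊕0⊕0⊕1⊕1⊕1⊕0⊕1⊕1⊕1⊕1⊕0⊕1 = 1
p16 = XOR of data positions {17,18,19,20,21,22,23,24,25,26,27,28,29,30,31} = 0⊕1⊕1⊕0⊕1⊕0⊕1⊕1⊕0⊕1⊕1⊕1⊕1⊕0⊕1 = 0
Codeword b1..b31 = 0010100100100110011010110111101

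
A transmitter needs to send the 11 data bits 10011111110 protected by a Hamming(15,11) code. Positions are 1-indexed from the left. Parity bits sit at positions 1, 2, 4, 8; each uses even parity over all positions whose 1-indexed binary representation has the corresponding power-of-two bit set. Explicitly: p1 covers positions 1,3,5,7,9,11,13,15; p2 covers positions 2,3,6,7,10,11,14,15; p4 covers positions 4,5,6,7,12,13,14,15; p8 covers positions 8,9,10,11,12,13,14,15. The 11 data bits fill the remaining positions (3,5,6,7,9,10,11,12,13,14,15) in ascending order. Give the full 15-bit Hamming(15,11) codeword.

111000101111110

Place data bits at non-power-of-two positions: b3=1, b5=0, b6=0, b7=1, b9=1, b10=1, b11=1, b12=1, b13=1, b14=1, b15=0.
p1 = XOR of data positions {3,5,7,9,11,13,15} = 1⊕0⊕1⊕1⊕1⊕1⊕0 = 1
p2 = XOR of data positions {3,6,7,10,11,14,15} = 1⊕0⊕1⊕1⊕1⊕1⊕0 = 1
p4 = XOR of data positions {5,6,7,12,13,14,15} = 0⊕0⊕1⊕1⊕1⊕1⊕0 = 0
p8 = XOR of data positions {9,10,11,12,13,14,15} = 1⊕1⊕1⊕1⊕1⊕1⊕0 = 0
Codeword b1..b15 = 111000101111110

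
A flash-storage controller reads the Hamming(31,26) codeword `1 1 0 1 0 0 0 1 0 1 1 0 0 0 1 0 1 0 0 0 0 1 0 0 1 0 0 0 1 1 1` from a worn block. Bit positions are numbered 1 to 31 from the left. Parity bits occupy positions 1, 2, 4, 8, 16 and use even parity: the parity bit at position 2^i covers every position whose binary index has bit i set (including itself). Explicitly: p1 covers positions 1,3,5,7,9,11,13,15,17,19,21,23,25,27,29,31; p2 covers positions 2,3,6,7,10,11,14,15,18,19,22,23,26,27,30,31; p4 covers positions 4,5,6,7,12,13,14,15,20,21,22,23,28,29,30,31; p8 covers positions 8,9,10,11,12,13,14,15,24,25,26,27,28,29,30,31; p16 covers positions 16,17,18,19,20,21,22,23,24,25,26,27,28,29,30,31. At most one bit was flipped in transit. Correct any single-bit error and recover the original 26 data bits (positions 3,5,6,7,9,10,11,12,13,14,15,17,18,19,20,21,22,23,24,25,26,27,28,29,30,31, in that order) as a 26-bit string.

s1: b1⊕b3⊕b5⊕b7⊕b9⊕b11⊕b13⊕b15⊕b17⊕b19⊕b21⊕b23⊕b25⊕b27⊕b29⊕b31 = 1⊕0⊕0⊕0⊕0⊕1⊕0⊕1⊕1⊕0⊕0⊕0⊕1⊕0⊕1⊕1 = 1
s2: b2⊕b3⊕b6⊕b7⊕b10⊕b11⊕b14⊕b15⊕b18⊕b19⊕b22⊕b23⊕b26⊕b27⊕b30⊕b31 = 1⊕0⊕0⊕0⊕1⊕1⊕0⊕1⊕0⊕0⊕1⊕0⊕0⊕0⊕1⊕1 = 1
s4: b4⊕b5⊕b6⊕b7⊕b12⊕b13⊕b14⊕b15⊕b20⊕b21⊕b22⊕b23⊕b28⊕b29⊕b30⊕b31 = 1⊕0⊕0⊕0⊕0⊕0⊕0⊕1⊕0⊕0⊕1⊕0⊕0⊕1⊕1⊕1 = 0
s8: b8⊕b9⊕b10⊕b11⊕b12⊕b13⊕b14⊕b15⊕b24⊕b25⊕b26⊕b27⊕b28⊕b29⊕b30⊕b31 = 1⊕0⊕1⊕1⊕0⊕0⊕0⊕1⊕0⊕1⊕0⊕0⊕0⊕1⊕1⊕1 = 0
s16: b16⊕b17⊕b18⊕b19⊕b20⊕b21⊕b22⊕b23⊕b24⊕b25⊕b26⊕b27⊕b28⊕b29⊕b30⊕b31 = 0⊕1⊕0⊕0⊕0⊕0⊕1⊕0⊕0⊕1⊕0⊕0⊕0⊕1⊕1⊕1 = 0
Syndrome (s16...s1) = 00011 → position 3.
Flip bit 3: corrected codeword = 1111000101100010100001001000111
Data bits at positions 3,5,6,7,9,10,11,12,13,14,15,17,18,19,20,21,22,23,24,25,26,27,28,29,30,31: 10000110001100001001000111

10000110001100001001000111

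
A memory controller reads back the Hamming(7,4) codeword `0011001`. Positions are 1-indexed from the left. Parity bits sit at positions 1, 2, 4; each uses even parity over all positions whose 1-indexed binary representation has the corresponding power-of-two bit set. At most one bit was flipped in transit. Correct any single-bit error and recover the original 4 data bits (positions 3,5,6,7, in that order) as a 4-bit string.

s1: b1⊕b3⊕b5⊕b7 = 0⊕1⊕0⊕1 = 0
s2: b2⊕b3⊕b6⊕b7 = 0⊕1⊕0⊕1 = 0
s4: b4⊕b5⊕b6⊕b7 = 1⊕0⊕0⊕1 = 0
Syndrome (s4...s1) = 000 → position 0 (no error).
No correction needed.
Data bits at positions 3,5,6,7: 1001

1001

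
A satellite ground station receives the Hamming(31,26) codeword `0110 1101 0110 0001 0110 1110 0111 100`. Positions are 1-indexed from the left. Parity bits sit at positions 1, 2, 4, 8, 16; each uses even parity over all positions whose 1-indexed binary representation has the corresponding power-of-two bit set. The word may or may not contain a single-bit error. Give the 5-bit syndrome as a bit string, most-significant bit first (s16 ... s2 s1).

s1: b1⊕b3⊕b5⊕b7⊕b9⊕b11⊕b13⊕b15⊕b17⊕b19⊕b21⊕b23⊕b25⊕b27⊕b29⊕b31 = 0⊕1⊕1⊕0⊕0⊕1⊕0⊕0⊕0⊕1⊕1⊕1⊕0⊕1⊕1⊕0 = 0
s2: b2⊕b3⊕b6⊕b7⊕b10⊕b11⊕b14⊕b15⊕b18⊕b19⊕b22⊕b23⊕b26⊕b27⊕b30⊕b31 = 1⊕1⊕1⊕0⊕1⊕1⊕0⊕0⊕1⊕1⊕1⊕1⊕1⊕1⊕0⊕0 = 1
s4: b4⊕b5⊕b6⊕b7⊕b12⊕b13⊕b14⊕b15⊕b20⊕b21⊕b22⊕b23⊕b28⊕b29⊕b30⊕b31 = 0⊕1⊕1⊕0⊕0⊕0⊕0⊕0⊕0⊕1⊕1⊕1⊕1⊕1⊕0⊕0 = 1
s8: b8⊕b9⊕b10⊕b11⊕b12⊕b13⊕b14⊕b15⊕b24⊕b25⊕b26⊕b27⊕b28⊕b29⊕b30⊕b31 = 1⊕0⊕1⊕1⊕0⊕0⊕0⊕0⊕0⊕0⊕1⊕1⊕1⊕1⊕0⊕0 = 1
s16: b16⊕b17⊕b18⊕b19⊕b20⊕b21⊕b22⊕b23⊕b24⊕b25⊕b26⊕b27⊕b28⊕b29⊕b30⊕b31 = 1⊕0⊕1⊕1⊕0⊕1⊕1⊕1⊕0⊕0⊕1⊕1⊕1⊕1⊕0⊕0 = 0
Syndrome (s16...s1) = 01110 → position 14.

01110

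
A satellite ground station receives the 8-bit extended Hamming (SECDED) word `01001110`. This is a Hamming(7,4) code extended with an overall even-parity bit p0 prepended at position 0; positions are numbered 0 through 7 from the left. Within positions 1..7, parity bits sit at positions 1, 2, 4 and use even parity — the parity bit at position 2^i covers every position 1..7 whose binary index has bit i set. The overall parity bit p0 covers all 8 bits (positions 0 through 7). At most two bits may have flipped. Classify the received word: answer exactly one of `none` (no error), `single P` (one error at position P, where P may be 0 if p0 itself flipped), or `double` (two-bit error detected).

double

s1: b1⊕b3⊕b5⊕b7 = 1⊕0⊕1⊕0 = 0
s2: b2⊕b3⊕b6⊕b7 = 0⊕0⊕1⊕0 = 1
s4: b4⊕b5⊕b6⊕b7 = 1⊕1⊕1⊕0 = 1
Syndrome (s4...s1) = 110 → position 6.
Overall parity (XOR of all 8 bits, including p0): 0⊕1⊕0⊕0⊕1⊕1⊕1⊕0 = 0
Overall=0, syndrome position=6 → double-bit error detected (uncorrectable).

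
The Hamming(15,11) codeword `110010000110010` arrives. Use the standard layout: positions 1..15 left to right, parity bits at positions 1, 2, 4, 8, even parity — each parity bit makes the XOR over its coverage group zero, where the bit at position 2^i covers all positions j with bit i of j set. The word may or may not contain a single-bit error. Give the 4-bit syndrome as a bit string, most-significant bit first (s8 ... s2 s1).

1001

s1: b1⊕b3⊕b5⊕b7⊕b9⊕b11⊕b13⊕b15 = 1⊕0⊕1⊕0⊕0⊕1⊕0⊕0 = 1
s2: b2⊕b3⊕b6⊕b7⊕b10⊕b11⊕b14⊕b15 = 1⊕0⊕0⊕0⊕1⊕1⊕1⊕0 = 0
s4: b4⊕b5⊕b6⊕b7⊕b12⊕b13⊕b14⊕b15 = 0⊕1⊕0⊕0⊕0⊕0⊕1⊕0 = 0
s8: b8⊕b9⊕b10⊕b11⊕b12⊕b13⊕b14⊕b15 = 0⊕0⊕1⊕1⊕0⊕0⊕1⊕0 = 1
Syndrome (s8...s1) = 1001 → position 9.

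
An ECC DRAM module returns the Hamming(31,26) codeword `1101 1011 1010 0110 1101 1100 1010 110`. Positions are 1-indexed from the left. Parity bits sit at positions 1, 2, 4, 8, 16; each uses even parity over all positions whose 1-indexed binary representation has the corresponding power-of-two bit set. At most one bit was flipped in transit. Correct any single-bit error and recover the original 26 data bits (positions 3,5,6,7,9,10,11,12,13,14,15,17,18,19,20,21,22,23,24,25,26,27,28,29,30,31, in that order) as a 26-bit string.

s1: b1⊕b3⊕b5⊕b7⊕b9⊕b11⊕b13⊕b15⊕b17⊕b19⊕b21⊕b23⊕b25⊕b27⊕b29⊕b31 = 1⊕0⊕1⊕1⊕1⊕1⊕0⊕1⊕1⊕0⊕1⊕0⊕1⊕1⊕1⊕0 = 1
s2: b2⊕b3⊕b6⊕b7⊕b10⊕b11⊕b14⊕b15⊕b18⊕b19⊕b22⊕b23⊕b26⊕b27⊕b30⊕b31 = 1⊕0⊕0⊕1⊕0⊕1⊕1⊕1⊕1⊕0⊕1⊕0⊕0⊕1⊕1⊕0 = 1
s4: b4⊕b5⊕b6⊕b7⊕b12⊕b13⊕b14⊕b15⊕b20⊕b21⊕b22⊕b23⊕b28⊕b29⊕b30⊕b31 = 1⊕1⊕0⊕1⊕0⊕0⊕1⊕1⊕1⊕1⊕1⊕0⊕0⊕1⊕1⊕0 = 0
s8: b8⊕b9⊕b10⊕b11⊕b12⊕b13⊕b14⊕b15⊕b24⊕b25⊕b26⊕b27⊕b28⊕b29⊕b30⊕b31 = 1⊕1⊕0⊕1⊕0⊕0⊕1⊕1⊕0⊕1⊕0⊕1⊕0⊕1⊕1⊕0 = 1
s16: b16⊕b17⊕b18⊕b19⊕b20⊕b21⊕b22⊕b23⊕b24⊕b25⊕b26⊕b27⊕b28⊕b29⊕b30⊕b31 = 0⊕1⊕1⊕0⊕1⊕1⊕1⊕0⊕0⊕1⊕0⊕1⊕0⊕1⊕1⊕0 = 1
Syndrome (s16...s1) = 11011 → position 27.
Flip bit 27: corrected codeword = 1101101110100110110111001000110
Data bits at positions 3,5,6,7,9,10,11,12,13,14,15,17,18,19,20,21,22,23,24,25,26,27,28,29,30,31: 01011010011110111001000110

01011010011110111001000110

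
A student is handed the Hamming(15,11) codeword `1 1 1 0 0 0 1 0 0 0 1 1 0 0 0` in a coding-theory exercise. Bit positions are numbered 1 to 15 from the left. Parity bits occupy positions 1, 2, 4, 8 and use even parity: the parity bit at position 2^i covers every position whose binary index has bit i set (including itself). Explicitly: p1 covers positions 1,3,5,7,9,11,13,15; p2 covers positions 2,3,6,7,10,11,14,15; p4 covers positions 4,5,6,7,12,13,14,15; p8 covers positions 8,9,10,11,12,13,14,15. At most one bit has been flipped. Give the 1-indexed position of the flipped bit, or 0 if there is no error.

s1: b1⊕b3⊕b5⊕b7⊕b9⊕b11⊕b13⊕b15 = 1⊕1⊕0⊕1⊕0⊕1⊕0⊕0 = 0
s2: b2⊕b3⊕b6⊕b7⊕b10⊕b11⊕b14⊕b15 = 1⊕1⊕0⊕1⊕0⊕1⊕0⊕0 = 0
s4: b4⊕b5⊕b6⊕b7⊕b12⊕b13⊕b14⊕b15 = 0⊕0⊕0⊕1⊕1⊕0⊕0⊕0 = 0
s8: b8⊕b9⊕b10⊕b11⊕b12⊕b13⊕b14⊕b15 = 0⊕0⊕0⊕1⊕1⊕0⊕0⊕0 = 0
Syndrome (s8...s1) = 0000 → position 0 (no error).

0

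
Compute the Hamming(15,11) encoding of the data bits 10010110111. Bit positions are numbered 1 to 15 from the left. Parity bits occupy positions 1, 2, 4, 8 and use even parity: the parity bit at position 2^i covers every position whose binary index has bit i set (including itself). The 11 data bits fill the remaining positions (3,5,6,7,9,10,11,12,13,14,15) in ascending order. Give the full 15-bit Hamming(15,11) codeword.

101000110110111

Place data bits at non-power-of-two positions: b3=1, b5=0, b6=0, b7=1, b9=0, b10=1, b11=1, b12=0, b13=1, b14=1, b15=1.
p1 = XOR of data positions {3,5,7,9,11,13,15} = 1⊕0⊕1⊕0⊕1⊕1⊕1 = 1
p2 = XOR of data positions {3,6,7,10,11,14,15} = 1⊕0⊕1⊕1⊕1⊕1⊕1 = 0
p4 = XOR of data positions {5,6,7,12,13,14,15} = 0⊕0⊕1⊕0⊕1⊕1⊕1 = 0
p8 = XOR of data positions {9,10,11,12,13,14,15} = 0⊕1⊕1⊕0⊕1⊕1⊕1 = 1
Codeword b1..b15 = 101000110110111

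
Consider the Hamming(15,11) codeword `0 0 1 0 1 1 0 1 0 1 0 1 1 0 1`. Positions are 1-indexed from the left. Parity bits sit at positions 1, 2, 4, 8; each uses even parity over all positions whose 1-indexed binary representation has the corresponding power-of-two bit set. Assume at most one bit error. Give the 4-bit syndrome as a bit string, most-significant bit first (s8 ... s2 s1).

s1: b1⊕b3⊕b5⊕b7⊕b9⊕b11⊕b13⊕b15 = 0⊕1⊕1⊕0⊕0⊕0⊕1⊕1 = 0
s2: b2⊕b3⊕b6⊕b7⊕b10⊕b11⊕b14⊕b15 = 0⊕1⊕1⊕0⊕1⊕0⊕0⊕1 = 0
s4: b4⊕b5⊕b6⊕b7⊕b12⊕b13⊕b14⊕b15 = 0⊕1⊕1⊕0⊕1⊕1⊕0⊕1 = 1
s8: b8⊕b9⊕b10⊕b11⊕b12⊕b13⊕b14⊕b15 = 1⊕0⊕1⊕0⊕1⊕1⊕0⊕1 = 1
Syndrome (s8...s1) = 1100 → position 12.

1100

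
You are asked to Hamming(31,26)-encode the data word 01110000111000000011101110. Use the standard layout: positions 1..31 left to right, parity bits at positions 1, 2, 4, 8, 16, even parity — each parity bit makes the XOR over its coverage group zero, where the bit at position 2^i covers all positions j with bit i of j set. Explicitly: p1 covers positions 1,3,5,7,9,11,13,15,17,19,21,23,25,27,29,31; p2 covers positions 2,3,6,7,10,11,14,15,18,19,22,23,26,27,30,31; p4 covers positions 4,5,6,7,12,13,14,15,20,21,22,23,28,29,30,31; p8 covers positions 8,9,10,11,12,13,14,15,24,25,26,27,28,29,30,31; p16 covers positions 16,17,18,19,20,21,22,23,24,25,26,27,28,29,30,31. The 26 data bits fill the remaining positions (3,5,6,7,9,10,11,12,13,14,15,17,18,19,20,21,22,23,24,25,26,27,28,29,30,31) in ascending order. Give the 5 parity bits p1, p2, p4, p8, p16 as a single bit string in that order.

00110

Place data bits at non-power-of-two positions: b3=0, b5=1, b6=1, b7=1, b9=0, b10=0, b11=0, b12=0, b13=1, b14=1, b15=1, b17=0, b18=0, b19=0, b20=0, b21=0, b22=0, b23=0, b24=1, b25=1, b26=1, b27=0, b28=1, b29=1, b30=1, b31=0.
p1 = XOR of data positions {3,5,7,9,11,13,15,17,19,21,23,25,27,29,31} = 0⊕1⊕1⊕0⊕0⊕1⊕1⊕0⊕0⊕0⊕0⊕1⊕0⊕1⊕0 = 0
p2 = XOR of data positions {3,6,7,10,11,14,15,18,19,22,23,26,27,30,31} = 0⊕1⊕1⊕0⊕0⊕1⊕1⊕0⊕0⊕0⊕0⊕1⊕0⊕1⊕0 = 0
p4 = XOR of data positions {5,6,7,12,13,14,15,20,21,22,23,28,29,30,31} = 1⊕1⊕1⊕0⊕1⊕1⊕1⊕0⊕0⊕0⊕0⊕1⊕1⊕1⊕0 = 1
p8 = XOR of data positions {9,10,11,12,13,14,15,24,25,26,27,28,29,30,31} = 0⊕0⊕0⊕0⊕1⊕1⊕1⊕1⊕1⊕1⊕0⊕1⊕1⊕1⊕0 = 1
p16 = XOR of data positions {17,18,19,20,21,22,23,24,25,26,27,28,29,30,31} = 0⊕0⊕0⊕0⊕0⊕0⊕0⊕1⊕1⊕1⊕0⊕1⊕1⊕1⊕0 = 0
Parity bits p1,p2,p4,p8,p16 = 00110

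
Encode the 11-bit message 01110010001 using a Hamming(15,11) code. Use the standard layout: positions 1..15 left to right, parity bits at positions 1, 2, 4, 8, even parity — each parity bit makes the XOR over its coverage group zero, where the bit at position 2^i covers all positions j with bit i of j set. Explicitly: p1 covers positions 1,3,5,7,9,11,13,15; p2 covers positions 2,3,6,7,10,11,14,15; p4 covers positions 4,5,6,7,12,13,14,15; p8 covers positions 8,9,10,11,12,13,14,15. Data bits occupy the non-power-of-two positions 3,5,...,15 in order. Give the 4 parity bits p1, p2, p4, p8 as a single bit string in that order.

0000

Place data bits at non-power-of-two positions: b3=0, b5=1, b6=1, b7=1, b9=0, b10=0, b11=1, b12=0, b13=0, b14=0, b15=1.
p1 = XOR of data positions {3,5,7,9,11,13,15} = 0⊕1⊕1⊕0⊕1⊕0⊕1 = 0
p2 = XOR of data positions {3,6,7,10,11,14,15} = 0⊕1⊕1⊕0⊕1⊕0⊕1 = 0
p4 = XOR of data positions {5,6,7,12,13,14,15} = 1⊕1⊕1⊕0⊕0⊕0⊕1 = 0
p8 = XOR of data positions {9,10,11,12,13,14,15} = 0⊕0⊕1⊕0⊕0⊕0⊕1 = 0
Parity bits p1,p2,p4,p8 = 0000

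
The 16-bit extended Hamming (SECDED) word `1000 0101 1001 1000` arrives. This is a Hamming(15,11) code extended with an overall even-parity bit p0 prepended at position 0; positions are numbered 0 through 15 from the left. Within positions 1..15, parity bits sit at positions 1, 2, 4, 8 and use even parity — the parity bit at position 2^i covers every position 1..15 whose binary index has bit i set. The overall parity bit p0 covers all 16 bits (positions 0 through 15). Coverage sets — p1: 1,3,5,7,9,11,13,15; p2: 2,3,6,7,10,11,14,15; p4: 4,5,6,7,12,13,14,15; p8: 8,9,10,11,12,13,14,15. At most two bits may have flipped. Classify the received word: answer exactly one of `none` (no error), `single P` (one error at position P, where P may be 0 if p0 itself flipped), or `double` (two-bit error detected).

s1: b1⊕b3⊕b5⊕b7⊕b9⊕b11⊕b13⊕b15 = 0⊕0⊕1⊕1⊕0⊕1⊕0⊕0 = 1
s2: b2⊕b3⊕b6⊕b7⊕b10⊕b11⊕b14⊕b15 = 0⊕0⊕0⊕1⊕0⊕1⊕0⊕0 = 0
s4: b4⊕b5⊕b6⊕b7⊕b12⊕b13⊕b14⊕b15 = 0⊕1⊕0⊕1⊕1⊕0⊕0⊕0 = 1
s8: b8⊕b9⊕b10⊕b11⊕b12⊕b13⊕b14⊕b15 = 1⊕0⊕0⊕1⊕1⊕0⊕0⊕0 = 1
Syndrome (s8...s1) = 1101 → position 13.
Overall parity (XOR of all 16 bits, including p0): 1⊕0⊕0⊕0⊕0⊕1⊕0⊕1⊕1⊕0⊕0⊕1⊕1⊕0⊕0⊕0 = 0
Overall=0, syndrome position=13 → double-bit error detected (uncorrectable).

double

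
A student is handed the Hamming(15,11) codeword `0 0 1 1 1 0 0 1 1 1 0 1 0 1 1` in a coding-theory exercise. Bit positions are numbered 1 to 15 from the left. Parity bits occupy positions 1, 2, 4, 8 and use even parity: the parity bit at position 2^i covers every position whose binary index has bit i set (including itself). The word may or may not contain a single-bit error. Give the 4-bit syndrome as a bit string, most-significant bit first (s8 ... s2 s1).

0100

s1: b1⊕b3⊕b5⊕b7⊕b9⊕b11⊕b13⊕b15 = 0⊕1⊕1⊕0⊕1⊕0⊕0⊕1 = 0
s2: b2⊕b3⊕b6⊕b7⊕b10⊕b11⊕b14⊕b15 = 0⊕1⊕0⊕0⊕1⊕0⊕1⊕1 = 0
s4: b4⊕b5⊕b6⊕b7⊕b12⊕b13⊕b14⊕b15 = 1⊕1⊕0⊕0⊕1⊕0⊕1⊕1 = 1
s8: b8⊕b9⊕b10⊕b11⊕b12⊕b13⊕b14⊕b15 = 1⊕1⊕1⊕0⊕1⊕0⊕1⊕1 = 0
Syndrome (s8...s1) = 0100 → position 4.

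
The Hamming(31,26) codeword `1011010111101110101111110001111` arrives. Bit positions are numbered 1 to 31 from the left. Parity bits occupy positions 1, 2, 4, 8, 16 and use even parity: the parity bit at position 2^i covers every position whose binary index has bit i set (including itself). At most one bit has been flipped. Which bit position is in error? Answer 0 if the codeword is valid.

22

s1: b1⊕b3⊕b5⊕b7⊕b9⊕b11⊕b13⊕b15⊕b17⊕b19⊕b21⊕b23⊕b25⊕b27⊕b29⊕b31 = 1⊕1⊕0⊕0⊕1⊕1⊕1⊕1⊕1⊕1⊕1⊕1⊕0⊕0⊕1⊕1 = 0
s2: b2⊕b3⊕b6⊕b7⊕b10⊕b11⊕b14⊕b15⊕b18⊕b19⊕b22⊕b23⊕b26⊕b27⊕b30⊕b31 = 0⊕1⊕1⊕0⊕1⊕1⊕1⊕1⊕0⊕1⊕1⊕1⊕0⊕0⊕1⊕1 = 1
s4: b4⊕b5⊕b6⊕b7⊕b12⊕b13⊕b14⊕b15⊕b20⊕b21⊕b22⊕b23⊕b28⊕b29⊕b30⊕b31 = 1⊕0⊕1⊕0⊕0⊕1⊕1⊕1⊕1⊕1⊕1⊕1⊕1⊕1⊕1⊕1 = 1
s8: b8⊕b9⊕b10⊕b11⊕b12⊕b13⊕b14⊕b15⊕b24⊕b25⊕b26⊕b27⊕b28⊕b29⊕b30⊕b31 = 1⊕1⊕1⊕1⊕0⊕1⊕1⊕1⊕1⊕0⊕0⊕0⊕1⊕1⊕1⊕1 = 0
s16: b16⊕b17⊕b18⊕b19⊕b20⊕b21⊕b22⊕b23⊕b24⊕b25⊕b26⊕b27⊕b28⊕b29⊕b30⊕b31 = 0⊕1⊕0⊕1⊕1⊕1⊕1⊕1⊕1⊕0⊕0⊕0⊕1⊕1⊕1⊕1 = 1
Syndrome (s16...s1) = 10110 → position 22.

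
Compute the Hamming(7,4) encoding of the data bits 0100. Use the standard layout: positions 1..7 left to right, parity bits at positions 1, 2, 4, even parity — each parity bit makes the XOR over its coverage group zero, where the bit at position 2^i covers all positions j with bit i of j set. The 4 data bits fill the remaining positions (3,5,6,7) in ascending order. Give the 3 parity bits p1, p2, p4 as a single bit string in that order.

101

Place data bits at non-power-of-two positions: b3=0, b5=1, b6=0, b7=0.
p1 = XOR of data positions {3,5,7} = 0⊕1⊕0 = 1
p2 = XOR of data positions {3,6,7} = 0⊕0⊕0 = 0
p4 = XOR of data positions {5,6,7} = 1⊕0⊕0 = 1
Parity bits p1,p2,p4 = 101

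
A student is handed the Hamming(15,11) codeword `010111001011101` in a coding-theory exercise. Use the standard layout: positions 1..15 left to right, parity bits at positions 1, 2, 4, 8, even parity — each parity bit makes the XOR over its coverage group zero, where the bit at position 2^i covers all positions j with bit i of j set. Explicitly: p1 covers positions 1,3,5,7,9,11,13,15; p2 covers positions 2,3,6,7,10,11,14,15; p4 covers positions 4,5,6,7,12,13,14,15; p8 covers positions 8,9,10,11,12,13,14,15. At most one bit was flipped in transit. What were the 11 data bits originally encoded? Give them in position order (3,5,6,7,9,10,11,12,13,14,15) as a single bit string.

01100011101

s1: b1⊕b3⊕b5⊕b7⊕b9⊕b11⊕b13⊕b15 = 0⊕0⊕1⊕0⊕1⊕1⊕1⊕1 = 1
s2: b2⊕b3⊕b6⊕b7⊕b10⊕b11⊕b14⊕b15 = 1⊕0⊕1⊕0⊕0⊕1⊕0⊕1 = 0
s4: b4⊕b5⊕b6⊕b7⊕b12⊕b13⊕b14⊕b15 = 1⊕1⊕1⊕0⊕1⊕1⊕0⊕1 = 0
s8: b8⊕b9⊕b10⊕b11⊕b12⊕b13⊕b14⊕b15 = 0⊕1⊕0⊕1⊕1⊕1⊕0⊕1 = 1
Syndrome (s8...s1) = 1001 → position 9.
Flip bit 9: corrected codeword = 010111000011101
Data bits at positions 3,5,6,7,9,10,11,12,13,14,15: 01100011101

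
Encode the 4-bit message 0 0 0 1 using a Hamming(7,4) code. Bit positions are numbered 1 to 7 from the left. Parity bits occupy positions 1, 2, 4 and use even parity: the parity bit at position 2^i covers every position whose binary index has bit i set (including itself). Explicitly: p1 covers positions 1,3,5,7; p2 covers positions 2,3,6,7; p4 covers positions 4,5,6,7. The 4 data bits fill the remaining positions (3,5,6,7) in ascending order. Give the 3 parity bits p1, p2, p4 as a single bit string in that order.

111

Place data bits at non-power-of-two positions: b3=0, b5=0, b6=0, b7=1.
p1 = XOR of data positions {3,5,7} = 0⊕0⊕1 = 1
p2 = XOR of data positions {3,6,7} = 0⊕0⊕1 = 1
p4 = XOR of data positions {5,6,7} = 0⊕0⊕1 = 1
Parity bits p1,p2,p4 = 111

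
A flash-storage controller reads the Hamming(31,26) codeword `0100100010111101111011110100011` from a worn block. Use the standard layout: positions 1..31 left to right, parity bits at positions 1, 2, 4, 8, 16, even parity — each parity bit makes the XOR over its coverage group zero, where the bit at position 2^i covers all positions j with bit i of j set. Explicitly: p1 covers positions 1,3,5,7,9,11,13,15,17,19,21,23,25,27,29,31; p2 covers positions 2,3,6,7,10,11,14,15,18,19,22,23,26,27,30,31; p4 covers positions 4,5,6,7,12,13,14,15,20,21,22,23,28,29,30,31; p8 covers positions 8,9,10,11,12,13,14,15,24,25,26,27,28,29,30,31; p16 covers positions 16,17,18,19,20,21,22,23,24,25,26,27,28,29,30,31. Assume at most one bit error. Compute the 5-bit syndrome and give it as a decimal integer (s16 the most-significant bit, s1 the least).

29

s1: b1⊕b3⊕b5⊕b7⊕b9⊕b11⊕b13⊕b15⊕b17⊕b19⊕b21⊕b23⊕b25⊕b27⊕b29⊕b31 = 0⊕0⊕1⊕0⊕1⊕1⊕1⊕0⊕1⊕1⊕1⊕1⊕0⊕0⊕0⊕1 = 1
s2: b2⊕b3⊕b6⊕b7⊕b10⊕b11⊕b14⊕b15⊕b18⊕b19⊕b22⊕b23⊕b26⊕b27⊕b30⊕b31 = 1⊕0⊕0⊕0⊕0⊕1⊕1⊕0⊕1⊕1⊕1⊕1⊕1⊕0⊕1⊕1 = 0
s4: b4⊕b5⊕b6⊕b7⊕b12⊕b13⊕b14⊕b15⊕b20⊕b21⊕b22⊕b23⊕b28⊕b29⊕b30⊕b31 = 0⊕1⊕0⊕0⊕1⊕1⊕1⊕0⊕0⊕1⊕1⊕1⊕0⊕0⊕1⊕1 = 1
s8: b8⊕b9⊕b10⊕b11⊕b12⊕b13⊕b14⊕b15⊕b24⊕b25⊕b26⊕b27⊕b28⊕b29⊕b30⊕b31 = 0⊕1⊕0⊕1⊕1⊕1⊕1⊕0⊕1⊕0⊕1⊕0⊕0⊕0⊕1⊕1 = 1
s16: b16⊕b17⊕b18⊕b19⊕b20⊕b21⊕b22⊕b23⊕b24⊕b25⊕b26⊕b27⊕b28⊕b29⊕b30⊕b31 = 1⊕1⊕1⊕1⊕0⊕1⊕1⊕1⊕1⊕0⊕1⊕0⊕0⊕0⊕1⊕1 = 1
Syndrome (s16...s1) = 11101 → position 29.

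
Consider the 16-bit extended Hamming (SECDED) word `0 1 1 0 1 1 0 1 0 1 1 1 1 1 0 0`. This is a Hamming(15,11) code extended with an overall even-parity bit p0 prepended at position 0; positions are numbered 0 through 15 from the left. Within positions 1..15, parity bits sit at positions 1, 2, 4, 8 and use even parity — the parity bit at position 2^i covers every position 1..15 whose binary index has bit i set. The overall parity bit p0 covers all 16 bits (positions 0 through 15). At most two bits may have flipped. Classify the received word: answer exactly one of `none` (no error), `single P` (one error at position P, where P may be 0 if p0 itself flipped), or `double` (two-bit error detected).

double

s1: b1⊕b3⊕b5⊕b7⊕b9⊕b11⊕b13⊕b15 = 1⊕0⊕1⊕1⊕1⊕1⊕1⊕0 = 0
s2: b2⊕b3⊕b6⊕b7⊕b10⊕b11⊕b14⊕b15 = 1⊕0⊕0⊕1⊕1⊕1⊕0⊕0 = 0
s4: b4⊕b5⊕b6⊕b7⊕b12⊕b13⊕b14⊕b15 = 1⊕1⊕0⊕1⊕1⊕1⊕0⊕0 = 1
s8: b8⊕b9⊕b10⊕b11⊕b12⊕b13⊕b14⊕b15 = 0⊕1⊕1⊕1⊕1⊕1⊕0⊕0 = 1
Syndrome (s8...s1) = 1100 → position 12.
Overall parity (XOR of all 16 bits, including p0): 0⊕1⊕1⊕0⊕1⊕1⊕0⊕1⊕0⊕1⊕1⊕1⊕1⊕1⊕0⊕0 = 0
Overall=0, syndrome position=12 → double-bit error detected (uncorrectable).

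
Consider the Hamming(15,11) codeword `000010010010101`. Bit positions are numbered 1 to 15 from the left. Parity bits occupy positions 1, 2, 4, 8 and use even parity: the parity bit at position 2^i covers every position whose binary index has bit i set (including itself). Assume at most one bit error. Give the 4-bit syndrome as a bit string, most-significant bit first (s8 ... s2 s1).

0100

s1: b1⊕b3⊕b5⊕b7⊕b9⊕b11⊕b13⊕b15 = 0⊕0⊕1⊕0⊕0⊕1⊕1⊕1 = 0
s2: b2⊕b3⊕b6⊕b7⊕b10⊕b11⊕b14⊕b15 = 0⊕0⊕0⊕0⊕0⊕1⊕0⊕1 = 0
s4: b4⊕b5⊕b6⊕b7⊕b12⊕b13⊕b14⊕b15 = 0⊕1⊕0⊕0⊕0⊕1⊕0⊕1 = 1
s8: b8⊕b9⊕b10⊕b11⊕b12⊕b13⊕b14⊕b15 = 1⊕0⊕0⊕1⊕0⊕1⊕0⊕1 = 0
Syndrome (s8...s1) = 0100 → position 4.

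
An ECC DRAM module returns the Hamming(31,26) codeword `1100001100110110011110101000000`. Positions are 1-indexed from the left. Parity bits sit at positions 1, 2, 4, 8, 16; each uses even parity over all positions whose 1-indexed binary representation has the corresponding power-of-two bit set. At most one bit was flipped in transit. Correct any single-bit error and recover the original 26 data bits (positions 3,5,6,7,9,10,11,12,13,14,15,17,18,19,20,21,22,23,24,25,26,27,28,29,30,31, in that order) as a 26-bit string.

00010011011011110101000000

s1: b1⊕b3⊕b5⊕b7⊕b9⊕b11⊕b13⊕b15⊕b17⊕b19⊕b21⊕b23⊕b25⊕b27⊕b29⊕b31 = 1⊕0⊕0⊕1⊕0⊕1⊕0⊕1⊕0⊕1⊕1⊕1⊕1⊕0⊕0⊕0 = 0
s2: b2⊕b3⊕b6⊕b7⊕b10⊕b11⊕b14⊕b15⊕b18⊕b19⊕b22⊕b23⊕b26⊕b27⊕b30⊕b31 = 1⊕0⊕0⊕1⊕0⊕1⊕1⊕1⊕1⊕1⊕0⊕1⊕0⊕0⊕0⊕0 = 0
s4: b4⊕b5⊕b6⊕b7⊕b12⊕b13⊕b14⊕b15⊕b20⊕b21⊕b22⊕b23⊕b28⊕b29⊕b30⊕b31 = 0⊕0⊕0⊕1⊕1⊕0⊕1⊕1⊕1⊕1⊕0⊕1⊕0⊕0⊕0⊕0 = 1
s8: b8⊕b9⊕b10⊕b11⊕b12⊕b13⊕b14⊕b15⊕b24⊕b25⊕b26⊕b27⊕b28⊕b29⊕b30⊕b31 = 1⊕0⊕0⊕1⊕1⊕0⊕1⊕1⊕0⊕1⊕0⊕0⊕0⊕0⊕0⊕0 = 0
s16: b16⊕b17⊕b18⊕b19⊕b20⊕b21⊕b22⊕b23⊕b24⊕b25⊕b26⊕b27⊕b28⊕b29⊕b30⊕b31 = 0⊕0⊕1⊕1⊕1⊕1⊕0⊕1⊕0⊕1⊕0⊕0⊕0⊕0⊕0⊕0 = 0
Syndrome (s16...s1) = 00100 → position 4.
Flip bit 4: corrected codeword = 1101001100110110011110101000000
Data bits at positions 3,5,6,7,9,10,11,12,13,14,15,17,18,19,20,21,22,23,24,25,26,27,28,29,30,31: 00010011011011110101000000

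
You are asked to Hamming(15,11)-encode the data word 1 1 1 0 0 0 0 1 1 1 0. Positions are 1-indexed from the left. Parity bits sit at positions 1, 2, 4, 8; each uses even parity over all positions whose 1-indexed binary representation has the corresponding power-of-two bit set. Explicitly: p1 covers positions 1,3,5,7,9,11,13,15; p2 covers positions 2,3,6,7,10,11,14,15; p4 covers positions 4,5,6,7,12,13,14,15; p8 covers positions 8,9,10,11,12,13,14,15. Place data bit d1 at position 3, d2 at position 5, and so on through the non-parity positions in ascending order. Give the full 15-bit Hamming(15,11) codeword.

111111010001110

Place data bits at non-power-of-two positions: b3=1, b5=1, b6=1, b7=0, b9=0, b10=0, b11=0, b12=1, b13=1, b14=1, b15=0.
p1 = XOR of data positions {3,5,7,9,11,13,15} = 1⊕1⊕0⊕0⊕0⊕1⊕0 = 1
p2 = XOR of data positions {3,6,7,10,11,14,15} = 1⊕1⊕0⊕0⊕0⊕1⊕0 = 1
p4 = XOR of data positions {5,6,7,12,13,14,15} = 1⊕1⊕0⊕1⊕1⊕1⊕0 = 1
p8 = XOR of data positions {9,10,11,12,13,14,15} = 0⊕0⊕0⊕1⊕1⊕1⊕0 = 1
Codeword b1..b15 = 111111010001110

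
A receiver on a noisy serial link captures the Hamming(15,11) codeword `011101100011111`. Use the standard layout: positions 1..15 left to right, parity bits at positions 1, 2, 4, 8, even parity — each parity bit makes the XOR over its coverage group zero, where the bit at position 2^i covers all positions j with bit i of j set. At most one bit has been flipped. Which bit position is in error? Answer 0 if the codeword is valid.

s1: b1⊕b3⊕b5⊕b7⊕b9⊕b11⊕b13⊕b15 = 0⊕1⊕0⊕1⊕0⊕1⊕1⊕1 = 1
s2: b2⊕b3⊕b6⊕b7⊕b10⊕b11⊕b14⊕b15 = 1⊕1⊕1⊕1⊕0⊕1⊕1⊕1 = 1
s4: b4⊕b5⊕b6⊕b7⊕b12⊕b13⊕b14⊕b15 = 1⊕0⊕1⊕1⊕1⊕1⊕1⊕1 = 1
s8: b8⊕b9⊕b10⊕b11⊕b12⊕b13⊕b14⊕b15 = 0⊕0⊕0⊕1⊕1⊕1⊕1⊕1 = 1
Syndrome (s8...s1) = 1111 → position 15.

15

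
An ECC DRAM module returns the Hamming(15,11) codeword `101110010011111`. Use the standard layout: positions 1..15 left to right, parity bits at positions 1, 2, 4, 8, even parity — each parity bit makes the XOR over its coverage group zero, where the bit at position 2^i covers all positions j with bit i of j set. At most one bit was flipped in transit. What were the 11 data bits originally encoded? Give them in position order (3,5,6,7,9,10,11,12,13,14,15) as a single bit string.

s1: b1⊕b3⊕b5⊕b7⊕b9⊕b11⊕b13⊕b15 = 1⊕1⊕1⊕0⊕0⊕1⊕1⊕1 = 0
s2: b2⊕b3⊕b6⊕b7⊕b10⊕b11⊕b14⊕b15 = 0⊕1⊕0⊕0⊕0⊕1⊕1⊕1 = 0
s4: b4⊕b5⊕b6⊕b7⊕b12⊕b13⊕b14⊕b15 = 1⊕1⊕0⊕0⊕1⊕1⊕1⊕1 = 0
s8: b8⊕b9⊕b10⊕b11⊕b12⊕b13⊕b14⊕b15 = 1⊕0⊕0⊕1⊕1⊕1⊕1⊕1 = 0
Syndrome (s8...s1) = 0000 → position 0 (no error).
No correction needed.
Data bits at positions 3,5,6,7,9,10,11,12,13,14,15: 11000011111

11000011111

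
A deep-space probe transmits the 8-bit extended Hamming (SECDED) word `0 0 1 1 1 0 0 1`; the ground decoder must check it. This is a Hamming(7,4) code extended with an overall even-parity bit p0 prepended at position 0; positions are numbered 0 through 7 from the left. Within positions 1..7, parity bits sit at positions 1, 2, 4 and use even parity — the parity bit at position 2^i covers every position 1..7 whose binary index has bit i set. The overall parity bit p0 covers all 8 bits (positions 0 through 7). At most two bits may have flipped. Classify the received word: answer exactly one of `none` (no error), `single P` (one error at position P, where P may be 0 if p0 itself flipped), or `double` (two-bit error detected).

s1: b1⊕b3⊕b5⊕b7 = 0⊕1⊕0⊕1 = 0
s2: b2⊕b3⊕b6⊕b7 = 1⊕1⊕0⊕1 = 1
s4: b4⊕b5⊕b6⊕b7 = 1⊕0⊕0⊕1 = 0
Syndrome (s4...s1) = 010 → position 2.
Overall parity (XOR of all 8 bits, including p0): 0⊕0⊕1⊕1⊕1⊕0⊕0⊕1 = 0
Overall=0, syndrome position=2 → double-bit error detected (uncorrectable).

double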